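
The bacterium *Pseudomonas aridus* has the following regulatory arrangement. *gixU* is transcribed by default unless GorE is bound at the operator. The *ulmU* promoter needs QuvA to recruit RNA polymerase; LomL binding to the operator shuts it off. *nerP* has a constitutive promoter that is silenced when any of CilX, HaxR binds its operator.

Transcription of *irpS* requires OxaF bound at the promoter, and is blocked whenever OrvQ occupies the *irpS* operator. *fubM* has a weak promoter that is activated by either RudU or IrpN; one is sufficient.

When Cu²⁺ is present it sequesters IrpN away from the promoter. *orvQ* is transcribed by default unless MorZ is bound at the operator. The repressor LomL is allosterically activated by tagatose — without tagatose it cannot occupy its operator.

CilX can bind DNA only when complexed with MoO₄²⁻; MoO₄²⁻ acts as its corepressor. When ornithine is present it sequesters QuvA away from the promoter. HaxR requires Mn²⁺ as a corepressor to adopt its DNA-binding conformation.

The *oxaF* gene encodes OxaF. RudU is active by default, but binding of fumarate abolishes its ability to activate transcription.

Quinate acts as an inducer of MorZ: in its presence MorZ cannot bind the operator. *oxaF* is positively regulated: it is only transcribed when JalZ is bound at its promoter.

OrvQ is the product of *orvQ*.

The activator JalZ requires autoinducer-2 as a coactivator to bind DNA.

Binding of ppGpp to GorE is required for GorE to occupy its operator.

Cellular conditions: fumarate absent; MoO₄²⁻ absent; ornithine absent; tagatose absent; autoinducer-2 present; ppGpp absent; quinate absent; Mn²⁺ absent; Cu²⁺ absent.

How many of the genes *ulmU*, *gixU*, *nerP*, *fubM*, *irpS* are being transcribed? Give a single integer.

Tagatose is absent, so LomL is inactive.
Ornithine is absent, so QuvA is active.
No repressor is bound and QuvA is active, so *ulmU* is transcribed.
→ *ulmU* is ON.
ppGpp is absent, so GorE is inactive.
With no repressor bound, *gixU* is transcribed.
→ *gixU* is ON.
MoO₄²⁻ is absent, so CilX is inactive.
Mn²⁺ is absent, so HaxR is inactive.
With no repressor bound, *nerP* is transcribed.
→ *nerP* is ON.
Fumarate is absent, so RudU is active.
Cu²⁺ is absent, so IrpN is active.
Activator RudU is present, so *fubM* is transcribed.
→ *fubM* is ON.
Quinate is absent, so MorZ is active.
With repressor MorZ bound, *orvQ* is not transcribed.
So OrvQ is not produced.
Autoinducer-2 is present, so JalZ is active.
No repressor is bound and JalZ is active, so *oxaF* is transcribed.
So OxaF is produced and active.
No repressor is bound and OxaF is active, so *irpS* is transcribed.
→ *irpS* is ON.
5 of the 5 genes are transcribed.

5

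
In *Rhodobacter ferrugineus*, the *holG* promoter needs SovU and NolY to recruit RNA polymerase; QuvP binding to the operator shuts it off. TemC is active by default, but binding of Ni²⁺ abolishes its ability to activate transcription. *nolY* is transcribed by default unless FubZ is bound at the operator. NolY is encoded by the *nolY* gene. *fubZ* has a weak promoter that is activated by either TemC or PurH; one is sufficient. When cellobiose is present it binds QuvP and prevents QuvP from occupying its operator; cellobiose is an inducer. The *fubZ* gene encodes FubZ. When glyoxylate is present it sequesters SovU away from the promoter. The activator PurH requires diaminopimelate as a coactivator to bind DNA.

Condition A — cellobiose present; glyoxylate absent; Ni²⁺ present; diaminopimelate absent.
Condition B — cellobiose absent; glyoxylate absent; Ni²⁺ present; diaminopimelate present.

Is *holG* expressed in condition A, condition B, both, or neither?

Condition A:
Cellobiose is present, so QuvP is inactive.
Glyoxylate is absent, so SovU is active.
Ni²⁺ is present, so TemC is inactive.
Diaminopimelate is absent, so PurH is inactive.
No activator is available at the *fubZ* promoter, so *fubZ* is not transcribed.
So FubZ is not produced.
With no repressor bound, *nolY* is transcribed.
So NolY is produced and active.
No repressor is bound and SovU and NolY are active, so *holG* is transcribed.
→ *holG* is ON in A.
Condition B:
Cellobiose is absent, so QuvP is active.
Glyoxylate is absent, so SovU is active.
Ni²⁺ is present, so TemC is inactive.
Diaminopimelate is present, so PurH is active.
Activator PurH is present, so *fubZ* is transcribed.
So FubZ is produced and active.
With repressor FubZ bound, *nolY* is not transcribed.
So NolY is not produced.
With repressor QuvP bound, *holG* is not transcribed.
→ *holG* is OFF in B.

A only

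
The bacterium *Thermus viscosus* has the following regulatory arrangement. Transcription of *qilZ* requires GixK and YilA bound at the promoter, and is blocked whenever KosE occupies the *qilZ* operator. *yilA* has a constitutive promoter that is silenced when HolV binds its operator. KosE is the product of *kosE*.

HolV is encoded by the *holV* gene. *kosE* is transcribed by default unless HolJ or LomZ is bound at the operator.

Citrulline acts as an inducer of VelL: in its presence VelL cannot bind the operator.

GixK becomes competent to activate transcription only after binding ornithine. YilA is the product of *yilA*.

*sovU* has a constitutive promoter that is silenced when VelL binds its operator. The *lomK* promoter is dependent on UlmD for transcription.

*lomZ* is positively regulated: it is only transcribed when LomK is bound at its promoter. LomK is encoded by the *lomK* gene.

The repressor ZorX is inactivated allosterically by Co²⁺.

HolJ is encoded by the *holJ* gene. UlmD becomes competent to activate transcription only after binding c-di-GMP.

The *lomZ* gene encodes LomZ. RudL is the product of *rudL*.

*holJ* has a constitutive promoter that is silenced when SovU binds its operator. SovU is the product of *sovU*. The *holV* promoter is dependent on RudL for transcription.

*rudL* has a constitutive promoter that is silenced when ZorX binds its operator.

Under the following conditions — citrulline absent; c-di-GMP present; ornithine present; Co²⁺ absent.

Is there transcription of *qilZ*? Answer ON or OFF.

ON

Citrulline is absent, so VelL is active.
With repressor VelL bound, *sovU* is not transcribed.
So SovU is not produced.
With no repressor bound, *holJ* is transcribed.
So HolJ is produced and active.
c-di-GMP is present, so UlmD is active.
No repressor is bound and UlmD is active, so *lomK* is transcribed.
So LomK is produced and active.
No repressor is bound and LomK is active, so *lomZ* is transcribed.
So LomZ is produced and active.
With repressor HolJ bound, *kosE* is not transcribed.
So KosE is not produced.
Ornithine is present, so GixK is active.
Co²⁺ is absent, so ZorX is active.
With repressor ZorX bound, *rudL* is not transcribed.
So RudL is not produced.
Required activator RudL is absent, so *holV* is not transcribed.
So HolV is not produced.
With no repressor bound, *yilA* is transcribed.
So YilA is produced and active.
No repressor is bound and GixK and YilA are active, so *qilZ* is transcribed.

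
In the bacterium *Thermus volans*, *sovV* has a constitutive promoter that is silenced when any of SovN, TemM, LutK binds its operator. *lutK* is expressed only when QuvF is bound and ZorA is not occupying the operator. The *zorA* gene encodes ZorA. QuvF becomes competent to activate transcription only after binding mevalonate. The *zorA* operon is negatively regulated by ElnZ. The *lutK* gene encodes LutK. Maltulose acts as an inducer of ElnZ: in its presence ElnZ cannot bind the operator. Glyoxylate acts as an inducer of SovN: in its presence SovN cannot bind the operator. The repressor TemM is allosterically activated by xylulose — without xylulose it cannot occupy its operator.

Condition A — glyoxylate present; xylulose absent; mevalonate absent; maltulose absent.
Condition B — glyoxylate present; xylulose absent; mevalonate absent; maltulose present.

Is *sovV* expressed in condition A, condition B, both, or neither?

both

Condition A:
Glyoxylate is present, so SovN is inactive.
Xylulose is absent, so TemM is inactive.
Mevalonate is absent, so QuvF is inactive.
Maltulose is absent, so ElnZ is active.
With repressor ElnZ bound, *zorA* is not transcribed.
So ZorA is not produced.
Required activator QuvF is absent, so *lutK* is not transcribed.
So LutK is not produced.
With no repressor bound, *sovV* is transcribed.
→ *sovV* is ON in A.
Condition B:
Glyoxylate is present, so SovN is inactive.
Xylulose is absent, so TemM is inactive.
Mevalonate is absent, so QuvF is inactive.
Maltulose is present, so ElnZ is inactive.
With no repressor bound, *zorA* is transcribed.
So ZorA is produced and active.
With repressor ZorA bound, *lutK* is not transcribed.
So LutK is not produced.
With no repressor bound, *sovV* is transcribed.
→ *sovV* is ON in B.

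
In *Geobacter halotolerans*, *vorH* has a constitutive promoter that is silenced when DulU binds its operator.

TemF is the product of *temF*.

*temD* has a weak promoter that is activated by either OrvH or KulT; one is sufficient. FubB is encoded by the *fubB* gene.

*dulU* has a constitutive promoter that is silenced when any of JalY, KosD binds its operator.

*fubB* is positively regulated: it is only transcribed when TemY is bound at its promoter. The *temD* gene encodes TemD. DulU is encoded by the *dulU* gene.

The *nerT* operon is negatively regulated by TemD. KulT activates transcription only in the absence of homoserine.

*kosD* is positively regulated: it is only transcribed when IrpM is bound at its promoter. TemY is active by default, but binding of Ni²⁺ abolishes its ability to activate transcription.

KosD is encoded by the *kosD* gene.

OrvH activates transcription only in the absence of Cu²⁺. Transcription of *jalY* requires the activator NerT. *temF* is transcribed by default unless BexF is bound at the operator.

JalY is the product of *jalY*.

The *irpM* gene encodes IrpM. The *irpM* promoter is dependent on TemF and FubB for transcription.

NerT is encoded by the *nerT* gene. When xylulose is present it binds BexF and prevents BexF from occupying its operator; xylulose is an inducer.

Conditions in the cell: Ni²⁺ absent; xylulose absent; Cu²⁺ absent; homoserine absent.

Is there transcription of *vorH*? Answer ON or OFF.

Cu²⁺ is absent, so OrvH is active.
Homoserine is absent, so KulT is active.
Activator OrvH is present, so *temD* is transcribed.
So TemD is produced and active.
With repressor TemD bound, *nerT* is not transcribed.
So NerT is not produced.
Required activator NerT is absent, so *jalY* is not transcribed.
So JalY is not produced.
Xylulose is absent, so BexF is active.
With repressor BexF bound, *temF* is not transcribed.
So TemF is not produced.
Ni²⁺ is absent, so TemY is active.
No repressor is bound and TemY is active, so *fubB* is transcribed.
So FubB is produced and active.
Required activator TemF is absent, so *irpM* is not transcribed.
So IrpM is not produced.
Required activator IrpM is absent, so *kosD* is not transcribed.
So KosD is not produced.
With no repressor bound, *dulU* is transcribed.
So DulU is produced and active.
With repressor DulU bound, *vorH* is not transcribed.

OFF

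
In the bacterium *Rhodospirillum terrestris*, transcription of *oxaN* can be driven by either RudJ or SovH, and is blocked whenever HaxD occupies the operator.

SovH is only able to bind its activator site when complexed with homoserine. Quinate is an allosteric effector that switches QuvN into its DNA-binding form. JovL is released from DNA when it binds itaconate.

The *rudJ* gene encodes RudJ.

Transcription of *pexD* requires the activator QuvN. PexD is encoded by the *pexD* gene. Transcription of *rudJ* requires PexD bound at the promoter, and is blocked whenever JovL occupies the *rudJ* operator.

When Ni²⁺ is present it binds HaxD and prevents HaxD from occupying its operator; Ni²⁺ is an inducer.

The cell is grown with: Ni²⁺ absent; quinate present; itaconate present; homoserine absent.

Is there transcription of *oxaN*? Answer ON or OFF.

OFF

Ni²⁺ is absent, so HaxD is active.
Quinate is present, so QuvN is active.
No repressor is bound and QuvN is active, so *pexD* is transcribed.
So PexD is produced and active.
Itaconate is present, so JovL is inactive.
No repressor is bound and PexD is active, so *rudJ* is transcribed.
So RudJ is produced and active.
Homoserine is absent, so SovH is inactive.
With repressor HaxD bound, *oxaN* is not transcribed.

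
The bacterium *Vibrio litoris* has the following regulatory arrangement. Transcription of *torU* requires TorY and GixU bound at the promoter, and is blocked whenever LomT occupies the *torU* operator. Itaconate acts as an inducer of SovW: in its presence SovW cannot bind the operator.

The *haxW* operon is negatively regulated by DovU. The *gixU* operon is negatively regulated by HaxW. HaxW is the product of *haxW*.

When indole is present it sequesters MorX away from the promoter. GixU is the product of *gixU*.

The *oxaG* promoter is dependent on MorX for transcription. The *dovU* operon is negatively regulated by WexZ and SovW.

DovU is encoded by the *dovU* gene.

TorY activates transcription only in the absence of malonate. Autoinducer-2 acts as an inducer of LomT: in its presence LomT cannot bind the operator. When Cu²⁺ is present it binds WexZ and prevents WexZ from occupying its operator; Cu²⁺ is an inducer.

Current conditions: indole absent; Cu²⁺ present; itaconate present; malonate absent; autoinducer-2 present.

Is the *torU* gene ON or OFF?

ON

Autoinducer-2 is present, so LomT is inactive.
Malonate is absent, so TorY is active.
Cu²⁺ is present, so WexZ is inactive.
Itaconate is present, so SovW is inactive.
With no repressor bound, *dovU* is transcribed.
So DovU is produced and active.
With repressor DovU bound, *haxW* is not transcribed.
So HaxW is not produced.
With no repressor bound, *gixU* is transcribed.
So GixU is produced and active.
No repressor is bound and TorY and GixU are active, so *torU* is transcribed.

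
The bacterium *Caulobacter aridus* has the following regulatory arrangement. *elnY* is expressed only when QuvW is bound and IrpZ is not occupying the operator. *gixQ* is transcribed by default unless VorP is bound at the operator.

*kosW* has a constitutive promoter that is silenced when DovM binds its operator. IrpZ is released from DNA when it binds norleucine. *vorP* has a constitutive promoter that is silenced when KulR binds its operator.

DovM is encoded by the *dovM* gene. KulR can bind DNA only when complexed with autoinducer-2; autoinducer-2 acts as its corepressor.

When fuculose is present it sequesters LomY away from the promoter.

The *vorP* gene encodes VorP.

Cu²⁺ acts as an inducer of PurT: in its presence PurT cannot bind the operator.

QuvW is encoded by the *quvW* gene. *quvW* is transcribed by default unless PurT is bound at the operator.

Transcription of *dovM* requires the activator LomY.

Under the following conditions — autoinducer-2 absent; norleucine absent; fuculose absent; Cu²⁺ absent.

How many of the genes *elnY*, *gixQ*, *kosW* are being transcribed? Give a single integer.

Cu²⁺ is absent, so PurT is active.
With repressor PurT bound, *quvW* is not transcribed.
So QuvW is not produced.
Norleucine is absent, so IrpZ is active.
With repressor IrpZ bound, *elnY* is not transcribed.
→ *elnY* is OFF.
Autoinducer-2 is absent, so KulR is inactive.
With no repressor bound, *vorP* is transcribed.
So VorP is produced and active.
With repressor VorP bound, *gixQ* is not transcribed.
→ *gixQ* is OFF.
Fuculose is absent, so LomY is active.
No repressor is bound and LomY is active, so *dovM* is transcribed.
So DovM is produced and active.
With repressor DovM bound, *kosW* is not transcribed.
→ *kosW* is OFF.
0 of the 3 genes are transcribed.

0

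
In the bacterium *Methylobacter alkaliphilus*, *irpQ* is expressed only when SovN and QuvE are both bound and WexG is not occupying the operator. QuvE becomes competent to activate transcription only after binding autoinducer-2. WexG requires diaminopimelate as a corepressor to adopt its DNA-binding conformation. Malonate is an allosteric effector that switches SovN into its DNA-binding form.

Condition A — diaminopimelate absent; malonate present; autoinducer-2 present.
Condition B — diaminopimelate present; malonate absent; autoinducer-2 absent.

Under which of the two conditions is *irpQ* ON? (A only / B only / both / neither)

Condition A:
Diaminopimelate is absent, so WexG is inactive.
Malonate is present, so SovN is active.
Autoinducer-2 is present, so QuvE is active.
No repressor is bound and SovN and QuvE are active, so *irpQ* is transcribed.
→ *irpQ* is ON in A.
Condition B:
Diaminopimelate is present, so WexG is active.
Malonate is absent, so SovN is inactive.
Autoinducer-2 is absent, so QuvE is inactive.
With repressor WexG bound, *irpQ* is not transcribed.
→ *irpQ* is OFF in B.

A only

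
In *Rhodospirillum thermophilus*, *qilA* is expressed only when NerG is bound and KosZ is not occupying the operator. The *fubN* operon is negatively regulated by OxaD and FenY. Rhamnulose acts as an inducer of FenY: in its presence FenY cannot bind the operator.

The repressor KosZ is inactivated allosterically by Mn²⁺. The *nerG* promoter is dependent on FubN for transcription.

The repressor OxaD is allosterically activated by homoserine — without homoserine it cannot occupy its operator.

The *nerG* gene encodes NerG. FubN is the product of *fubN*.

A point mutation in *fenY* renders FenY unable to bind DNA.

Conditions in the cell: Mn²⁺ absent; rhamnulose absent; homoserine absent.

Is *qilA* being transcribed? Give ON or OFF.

Mn²⁺ is absent, so KosZ is active.
Homoserine is absent, so OxaD is inactive.
FenY is non-functional in this strain, so it has no effect.
With no repressor bound, *fubN* is transcribed.
So FubN is produced and active.
No repressor is bound and FubN is active, so *nerG* is transcribed.
So NerG is produced and active.
With repressor KosZ bound, *qilA* is not transcribed.

OFF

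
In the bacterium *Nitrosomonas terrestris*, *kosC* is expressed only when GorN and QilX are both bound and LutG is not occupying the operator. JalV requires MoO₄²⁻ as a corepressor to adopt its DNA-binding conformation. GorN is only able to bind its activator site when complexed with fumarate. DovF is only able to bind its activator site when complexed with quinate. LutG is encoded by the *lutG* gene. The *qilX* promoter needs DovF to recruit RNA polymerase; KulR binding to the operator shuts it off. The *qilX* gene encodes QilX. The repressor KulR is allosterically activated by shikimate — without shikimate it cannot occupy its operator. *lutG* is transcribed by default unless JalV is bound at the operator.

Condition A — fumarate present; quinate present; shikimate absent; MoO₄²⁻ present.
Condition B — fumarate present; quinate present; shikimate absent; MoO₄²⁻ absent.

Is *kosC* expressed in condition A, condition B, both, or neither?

Condition A:
Fumarate is present, so GorN is active.
Quinate is present, so DovF is active.
Shikimate is absent, so KulR is inactive.
No repressor is bound and DovF is active, so *qilX* is transcribed.
So QilX is produced and active.
MoO₄²⁻ is present, so JalV is active.
With repressor JalV bound, *lutG* is not transcribed.
So LutG is not produced.
No repressor is bound and GorN and QilX are active, so *kosC* is transcribed.
→ *kosC* is ON in A.
Condition B:
Fumarate is present, so GorN is active.
Quinate is present, so DovF is active.
Shikimate is absent, so KulR is inactive.
No repressor is bound and DovF is active, so *qilX* is transcribed.
So QilX is produced and active.
MoO₄²⁻ is absent, so JalV is inactive.
With no repressor bound, *lutG* is transcribed.
So LutG is produced and active.
With repressor LutG bound, *kosC* is not transcribed.
→ *kosC* is OFF in B.

A only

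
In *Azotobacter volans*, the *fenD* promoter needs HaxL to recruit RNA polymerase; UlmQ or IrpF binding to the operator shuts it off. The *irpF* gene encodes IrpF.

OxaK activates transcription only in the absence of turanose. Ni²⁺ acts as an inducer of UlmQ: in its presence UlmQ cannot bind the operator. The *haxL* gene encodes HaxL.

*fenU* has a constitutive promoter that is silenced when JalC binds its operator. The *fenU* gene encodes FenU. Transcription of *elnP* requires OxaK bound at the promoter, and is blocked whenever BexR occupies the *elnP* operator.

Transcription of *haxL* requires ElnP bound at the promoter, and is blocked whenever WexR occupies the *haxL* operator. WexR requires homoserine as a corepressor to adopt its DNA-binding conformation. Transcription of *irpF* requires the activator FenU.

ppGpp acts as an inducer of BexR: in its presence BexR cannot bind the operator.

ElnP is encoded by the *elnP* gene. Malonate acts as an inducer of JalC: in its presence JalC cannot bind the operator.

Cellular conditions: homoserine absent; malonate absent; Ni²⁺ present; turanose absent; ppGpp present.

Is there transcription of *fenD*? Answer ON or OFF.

Turanose is absent, so OxaK is active.
ppGpp is present, so BexR is inactive.
No repressor is bound and OxaK is active, so *elnP* is transcribed.
So ElnP is produced and active.
Homoserine is absent, so WexR is inactive.
No repressor is bound and ElnP is active, so *haxL* is transcribed.
So HaxL is produced and active.
Ni²⁺ is present, so UlmQ is inactive.
Malonate is absent, so JalC is active.
With repressor JalC bound, *fenU* is not transcribed.
So FenU is not produced.
Required activator FenU is absent, so *irpF* is not transcribed.
So IrpF is not produced.
No repressor is bound and HaxL is active, so *fenD* is transcribed.

ON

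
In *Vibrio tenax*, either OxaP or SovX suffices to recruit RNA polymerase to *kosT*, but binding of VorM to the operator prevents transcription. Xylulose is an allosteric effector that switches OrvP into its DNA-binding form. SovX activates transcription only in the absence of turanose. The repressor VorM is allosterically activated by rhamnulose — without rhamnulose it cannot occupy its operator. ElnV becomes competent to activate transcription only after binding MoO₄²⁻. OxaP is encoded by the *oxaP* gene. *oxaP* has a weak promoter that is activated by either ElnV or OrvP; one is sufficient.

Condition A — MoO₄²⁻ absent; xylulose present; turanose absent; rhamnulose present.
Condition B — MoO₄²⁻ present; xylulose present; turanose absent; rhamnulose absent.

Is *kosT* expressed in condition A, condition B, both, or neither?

Condition A:
MoO₄²⁻ is absent, so ElnV is inactive.
Xylulose is present, so OrvP is active.
Activator OrvP is present, so *oxaP* is transcribed.
So OxaP is produced and active.
Turanose is absent, so SovX is active.
Rhamnulose is present, so VorM is active.
With repressor VorM bound, *kosT* is not transcribed.
→ *kosT* is OFF in A.
Condition B:
MoO₄²⁻ is present, so ElnV is active.
Xylulose is present, so OrvP is active.
Activator ElnV is present, so *oxaP* is transcribed.
So OxaP is produced and active.
Turanose is absent, so SovX is active.
Rhamnulose is absent, so VorM is inactive.
Activator OxaP is present, so *kosT* is transcribed.
→ *kosT* is ON in B.

B only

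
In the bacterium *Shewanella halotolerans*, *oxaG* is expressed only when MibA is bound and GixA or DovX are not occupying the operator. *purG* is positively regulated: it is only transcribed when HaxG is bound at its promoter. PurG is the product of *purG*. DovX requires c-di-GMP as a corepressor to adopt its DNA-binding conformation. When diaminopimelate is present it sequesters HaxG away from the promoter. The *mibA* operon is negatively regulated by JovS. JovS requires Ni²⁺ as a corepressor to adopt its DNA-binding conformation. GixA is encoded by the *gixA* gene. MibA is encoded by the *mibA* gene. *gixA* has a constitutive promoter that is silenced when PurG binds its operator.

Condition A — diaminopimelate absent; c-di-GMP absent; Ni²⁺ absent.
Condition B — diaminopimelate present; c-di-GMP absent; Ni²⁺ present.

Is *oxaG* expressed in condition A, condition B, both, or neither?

Condition A:
Diaminopimelate is absent, so HaxG is active.
No repressor is bound and HaxG is active, so *purG* is transcribed.
So PurG is produced and active.
With repressor PurG bound, *gixA* is not transcribed.
So GixA is not produced.
c-di-GMP is absent, so DovX is inactive.
Ni²⁺ is absent, so JovS is inactive.
With no repressor bound, *mibA* is transcribed.
So MibA is produced and active.
No repressor is bound and MibA is active, so *oxaG* is transcribed.
→ *oxaG* is ON in A.
Condition B:
Diaminopimelate is present, so HaxG is inactive.
Required activator HaxG is absent, so *purG* is not transcribed.
So PurG is not produced.
With no repressor bound, *gixA* is transcribed.
So GixA is produced and active.
c-di-GMP is absent, so DovX is inactive.
Ni²⁺ is present, so JovS is active.
With repressor JovS bound, *mibA* is not transcribed.
So MibA is not produced.
With repressor GixA bound, *oxaG* is not transcribed.
→ *oxaG* is OFF in B.

A only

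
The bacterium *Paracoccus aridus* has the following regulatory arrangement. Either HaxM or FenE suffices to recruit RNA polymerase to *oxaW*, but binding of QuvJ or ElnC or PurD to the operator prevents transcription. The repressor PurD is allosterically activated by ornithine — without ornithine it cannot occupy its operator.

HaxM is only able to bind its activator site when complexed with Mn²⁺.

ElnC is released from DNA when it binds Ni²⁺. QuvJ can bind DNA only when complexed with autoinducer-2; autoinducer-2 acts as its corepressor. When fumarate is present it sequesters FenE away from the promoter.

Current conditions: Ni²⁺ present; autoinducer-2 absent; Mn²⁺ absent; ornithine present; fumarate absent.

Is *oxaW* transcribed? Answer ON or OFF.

Autoinducer-2 is absent, so QuvJ is inactive.
Ni²⁺ is present, so ElnC is inactive.
Ornithine is present, so PurD is active.
Mn²⁺ is absent, so HaxM is inactive.
Fumarate is absent, so FenE is active.
With repressor PurD bound, *oxaW* is not transcribed.

OFF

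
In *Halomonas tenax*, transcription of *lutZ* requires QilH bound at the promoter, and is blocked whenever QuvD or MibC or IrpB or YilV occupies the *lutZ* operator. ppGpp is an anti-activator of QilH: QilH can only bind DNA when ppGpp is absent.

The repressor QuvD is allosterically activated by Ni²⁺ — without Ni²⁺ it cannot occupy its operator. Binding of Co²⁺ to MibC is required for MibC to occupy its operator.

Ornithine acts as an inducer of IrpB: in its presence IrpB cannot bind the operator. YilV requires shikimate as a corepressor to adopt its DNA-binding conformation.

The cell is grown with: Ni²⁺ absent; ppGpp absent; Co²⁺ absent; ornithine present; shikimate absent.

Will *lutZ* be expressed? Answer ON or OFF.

ON

Ni²⁺ is absent, so QuvD is inactive.
Co²⁺ is absent, so MibC is inactive.
ppGpp is absent, so QilH is active.
Ornithine is present, so IrpB is inactive.
Shikimate is absent, so YilV is inactive.
No repressor is bound and QilH is active, so *lutZ* is transcribed.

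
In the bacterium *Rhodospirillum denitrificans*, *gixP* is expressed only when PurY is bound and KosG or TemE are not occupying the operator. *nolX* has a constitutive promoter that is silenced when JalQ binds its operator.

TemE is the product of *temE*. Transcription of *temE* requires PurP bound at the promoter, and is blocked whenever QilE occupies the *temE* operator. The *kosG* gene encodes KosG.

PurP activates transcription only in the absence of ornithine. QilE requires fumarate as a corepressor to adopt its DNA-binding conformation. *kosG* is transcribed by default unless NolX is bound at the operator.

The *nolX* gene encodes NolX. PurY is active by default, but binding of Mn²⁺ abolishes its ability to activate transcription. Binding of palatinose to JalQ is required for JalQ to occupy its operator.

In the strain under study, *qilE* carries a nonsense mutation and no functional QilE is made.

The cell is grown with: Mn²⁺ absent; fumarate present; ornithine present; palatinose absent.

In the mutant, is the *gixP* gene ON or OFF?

Palatinose is absent, so JalQ is inactive.
With no repressor bound, *nolX* is transcribed.
So NolX is produced and active.
With repressor NolX bound, *kosG* is not transcribed.
So KosG is not produced.
Mn²⁺ is absent, so PurY is active.
Ornithine is present, so PurP is inactive.
QilE is non-functional in this strain, so it has no effect.
Required activator PurP is absent, so *temE* is not transcribed.
So TemE is not produced.
No repressor is bound and PurY is active, so *gixP* is transcribed.

ON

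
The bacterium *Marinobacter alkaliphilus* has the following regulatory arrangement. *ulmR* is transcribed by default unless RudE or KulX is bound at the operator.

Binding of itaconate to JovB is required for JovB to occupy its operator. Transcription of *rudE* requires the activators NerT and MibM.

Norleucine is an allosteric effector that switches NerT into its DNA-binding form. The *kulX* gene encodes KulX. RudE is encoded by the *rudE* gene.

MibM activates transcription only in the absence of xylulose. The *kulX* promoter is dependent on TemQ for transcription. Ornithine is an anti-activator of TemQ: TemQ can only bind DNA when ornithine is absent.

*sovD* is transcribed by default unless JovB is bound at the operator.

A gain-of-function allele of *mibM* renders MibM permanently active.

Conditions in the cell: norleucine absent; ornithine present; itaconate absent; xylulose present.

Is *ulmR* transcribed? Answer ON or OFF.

ON

Norleucine is absent, so NerT is inactive.
MibM is constitutively active in this strain.
Required activator NerT is absent, so *rudE* is not transcribed.
So RudE is not produced.
Ornithine is present, so TemQ is inactive.
Required activator TemQ is absent, so *kulX* is not transcribed.
So KulX is not produced.
With no repressor bound, *ulmR* is transcribed.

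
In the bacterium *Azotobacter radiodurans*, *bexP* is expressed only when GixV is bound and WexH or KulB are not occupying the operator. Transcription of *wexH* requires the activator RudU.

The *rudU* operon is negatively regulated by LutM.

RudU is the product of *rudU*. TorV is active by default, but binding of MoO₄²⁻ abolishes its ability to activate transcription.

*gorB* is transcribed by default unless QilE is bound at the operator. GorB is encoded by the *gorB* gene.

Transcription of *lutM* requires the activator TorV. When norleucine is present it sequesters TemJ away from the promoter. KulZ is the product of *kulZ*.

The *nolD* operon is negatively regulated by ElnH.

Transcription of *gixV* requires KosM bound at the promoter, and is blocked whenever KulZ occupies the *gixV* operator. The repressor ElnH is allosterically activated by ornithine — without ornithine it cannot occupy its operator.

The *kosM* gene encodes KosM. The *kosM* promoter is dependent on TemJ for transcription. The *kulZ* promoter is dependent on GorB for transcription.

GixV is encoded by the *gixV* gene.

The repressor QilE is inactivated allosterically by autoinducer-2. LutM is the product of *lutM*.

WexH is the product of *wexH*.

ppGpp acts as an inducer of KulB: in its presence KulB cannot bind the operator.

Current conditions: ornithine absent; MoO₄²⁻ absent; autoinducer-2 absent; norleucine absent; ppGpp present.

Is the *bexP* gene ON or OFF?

ON

MoO₄²⁻ is absent, so TorV is active.
No repressor is bound and TorV is active, so *lutM* is transcribed.
So LutM is produced and active.
With repressor LutM bound, *rudU* is not transcribed.
So RudU is not produced.
Required activator RudU is absent, so *wexH* is not transcribed.
So WexH is not produced.
ppGpp is present, so KulB is inactive.
Autoinducer-2 is absent, so QilE is active.
With repressor QilE bound, *gorB* is not transcribed.
So GorB is not produced.
Required activator GorB is absent, so *kulZ* is not transcribed.
So KulZ is not produced.
Norleucine is absent, so TemJ is active.
No repressor is bound and TemJ is active, so *kosM* is transcribed.
So KosM is produced and active.
No repressor is bound and KosM is active, so *gixV* is transcribed.
So GixV is produced and active.
No repressor is bound and GixV is active, so *bexP* is transcribed.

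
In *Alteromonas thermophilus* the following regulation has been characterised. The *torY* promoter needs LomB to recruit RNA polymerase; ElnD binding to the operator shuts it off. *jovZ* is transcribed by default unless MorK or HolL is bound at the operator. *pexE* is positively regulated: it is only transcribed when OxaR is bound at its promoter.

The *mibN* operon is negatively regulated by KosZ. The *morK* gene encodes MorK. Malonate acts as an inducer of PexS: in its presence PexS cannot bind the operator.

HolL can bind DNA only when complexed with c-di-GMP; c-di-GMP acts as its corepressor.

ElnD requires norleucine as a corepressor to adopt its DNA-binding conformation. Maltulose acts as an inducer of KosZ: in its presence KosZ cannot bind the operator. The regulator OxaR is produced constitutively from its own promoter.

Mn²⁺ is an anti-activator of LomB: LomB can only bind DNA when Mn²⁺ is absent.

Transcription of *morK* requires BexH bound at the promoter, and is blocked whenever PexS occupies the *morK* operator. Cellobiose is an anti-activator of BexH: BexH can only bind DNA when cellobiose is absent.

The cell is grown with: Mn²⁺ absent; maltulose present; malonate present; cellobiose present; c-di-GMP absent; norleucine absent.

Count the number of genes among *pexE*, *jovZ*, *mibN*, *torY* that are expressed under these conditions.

OxaR is produced constitutively and is active.
No repressor is bound and OxaR is active, so *pexE* is transcribed.
→ *pexE* is ON.
Malonate is present, so PexS is inactive.
Cellobiose is present, so BexH is inactive.
Required activator BexH is absent, so *morK* is not transcribed.
So MorK is not produced.
c-di-GMP is absent, so HolL is inactive.
With no repressor bound, *jovZ* is transcribed.
→ *jovZ* is ON.
Maltulose is present, so KosZ is inactive.
With no repressor bound, *mibN* is transcribed.
→ *mibN* is ON.
Mn²⁺ is absent, so LomB is active.
Norleucine is absent, so ElnD is inactive.
No repressor is bound and LomB is active, so *torY* is transcribed.
→ *torY* is ON.
4 of the 4 genes are transcribed.

4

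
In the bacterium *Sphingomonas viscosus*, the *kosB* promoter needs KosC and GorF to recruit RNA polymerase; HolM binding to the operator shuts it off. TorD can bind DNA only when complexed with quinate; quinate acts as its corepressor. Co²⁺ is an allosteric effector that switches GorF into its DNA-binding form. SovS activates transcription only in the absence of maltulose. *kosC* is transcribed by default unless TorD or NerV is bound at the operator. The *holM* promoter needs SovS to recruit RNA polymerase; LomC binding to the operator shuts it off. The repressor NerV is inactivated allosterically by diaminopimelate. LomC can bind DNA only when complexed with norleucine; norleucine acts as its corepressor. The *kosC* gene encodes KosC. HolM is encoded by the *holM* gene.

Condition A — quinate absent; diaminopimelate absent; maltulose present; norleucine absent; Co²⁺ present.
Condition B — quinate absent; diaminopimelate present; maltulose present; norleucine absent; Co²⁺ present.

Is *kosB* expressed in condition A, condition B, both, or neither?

Condition A:
Quinate is absent, so TorD is inactive.
Diaminopimelate is absent, so NerV is active.
With repressor NerV bound, *kosC* is not transcribed.
So KosC is not produced.
Maltulose is present, so SovS is inactive.
Norleucine is absent, so LomC is inactive.
Required activator SovS is absent, so *holM* is not transcribed.
So HolM is not produced.
Co²⁺ is present, so GorF is active.
Required activator KosC is absent, so *kosB* is not transcribed.
→ *kosB* is OFF in A.
Condition B:
Quinate is absent, so TorD is inactive.
Diaminopimelate is present, so NerV is inactive.
With no repressor bound, *kosC* is transcribed.
So KosC is produced and active.
Maltulose is present, so SovS is inactive.
Norleucine is absent, so LomC is inactive.
Required activator SovS is absent, so *holM* is not transcribed.
So HolM is not produced.
Co²⁺ is present, so GorF is active.
No repressor is bound and KosC and GorF are active, so *kosB* is transcribed.
→ *kosB* is ON in B.

B only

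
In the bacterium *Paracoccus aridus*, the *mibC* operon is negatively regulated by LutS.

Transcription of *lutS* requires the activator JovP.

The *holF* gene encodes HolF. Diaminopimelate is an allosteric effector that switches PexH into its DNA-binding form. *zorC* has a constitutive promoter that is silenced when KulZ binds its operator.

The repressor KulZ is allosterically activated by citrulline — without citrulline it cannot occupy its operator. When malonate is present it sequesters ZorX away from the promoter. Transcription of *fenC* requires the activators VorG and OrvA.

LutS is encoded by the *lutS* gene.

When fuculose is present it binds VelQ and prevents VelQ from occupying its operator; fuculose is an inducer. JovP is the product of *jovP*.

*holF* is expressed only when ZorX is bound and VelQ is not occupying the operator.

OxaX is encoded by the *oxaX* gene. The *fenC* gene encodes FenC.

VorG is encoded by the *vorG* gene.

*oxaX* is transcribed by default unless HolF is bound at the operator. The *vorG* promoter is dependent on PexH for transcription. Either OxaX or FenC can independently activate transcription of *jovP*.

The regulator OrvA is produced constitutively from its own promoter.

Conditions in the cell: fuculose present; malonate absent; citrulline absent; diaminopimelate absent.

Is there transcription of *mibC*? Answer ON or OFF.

ON

Malonate is absent, so ZorX is active.
Fuculose is present, so VelQ is inactive.
No repressor is bound and ZorX is active, so *holF* is transcribed.
So HolF is produced and active.
With repressor HolF bound, *oxaX* is not transcribed.
So OxaX is not produced.
Diaminopimelate is absent, so PexH is inactive.
Required activator PexH is absent, so *vorG* is not transcribed.
So VorG is not produced.
OrvA is produced constitutively and is active.
Required activator VorG is absent, so *fenC* is not transcribed.
So FenC is not produced.
No activator is available at the *jovP* promoter, so *jovP* is not transcribed.
So JovP is not produced.
Required activator JovP is absent, so *lutS* is not transcribed.
So LutS is not produced.
With no repressor bound, *mibC* is transcribed.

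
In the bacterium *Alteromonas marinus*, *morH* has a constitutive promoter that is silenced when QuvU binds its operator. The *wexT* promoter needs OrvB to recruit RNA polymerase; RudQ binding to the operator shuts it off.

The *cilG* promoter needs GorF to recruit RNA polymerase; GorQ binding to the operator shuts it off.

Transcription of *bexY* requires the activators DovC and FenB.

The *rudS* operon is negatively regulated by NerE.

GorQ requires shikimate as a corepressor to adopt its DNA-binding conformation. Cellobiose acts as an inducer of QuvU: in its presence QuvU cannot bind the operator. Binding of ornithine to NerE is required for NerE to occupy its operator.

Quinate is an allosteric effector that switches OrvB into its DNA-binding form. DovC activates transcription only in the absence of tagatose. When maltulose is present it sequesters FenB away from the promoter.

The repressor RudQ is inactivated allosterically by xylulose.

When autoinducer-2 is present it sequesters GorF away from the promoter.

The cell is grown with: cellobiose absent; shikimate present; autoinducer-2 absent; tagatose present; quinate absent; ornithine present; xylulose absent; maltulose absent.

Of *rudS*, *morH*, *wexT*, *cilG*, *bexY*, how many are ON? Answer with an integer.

0

Ornithine is present, so NerE is active.
With repressor NerE bound, *rudS* is not transcribed.
→ *rudS* is OFF.
Cellobiose is absent, so QuvU is active.
With repressor QuvU bound, *morH* is not transcribed.
→ *morH* is OFF.
Quinate is absent, so OrvB is inactive.
Xylulose is absent, so RudQ is active.
With repressor RudQ bound, *wexT* is not transcribed.
→ *wexT* is OFF.
Shikimate is present, so GorQ is active.
Autoinducer-2 is absent, so GorF is active.
With repressor GorQ bound, *cilG* is not transcribed.
→ *cilG* is OFF.
Tagatose is present, so DovC is inactive.
Maltulose is absent, so FenB is active.
Required activator DovC is absent, so *bexY* is not transcribed.
→ *bexY* is OFF.
0 of the 5 genes are transcribed.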